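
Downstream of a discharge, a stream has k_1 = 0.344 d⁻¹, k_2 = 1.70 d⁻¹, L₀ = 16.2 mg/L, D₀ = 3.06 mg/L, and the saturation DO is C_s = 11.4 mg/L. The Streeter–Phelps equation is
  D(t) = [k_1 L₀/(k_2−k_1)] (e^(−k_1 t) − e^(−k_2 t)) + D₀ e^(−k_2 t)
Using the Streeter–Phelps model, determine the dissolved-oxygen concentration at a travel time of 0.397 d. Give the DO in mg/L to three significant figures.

DO ≈ 8.35 mg/L

k_1 L₀/(k_2−k_1) = 0.344×16.2/(1.70−0.344) = 5.573/1.356 = 4.110 mg/L.
e^(−k_1 t) = e^(−0.344×0.3970) = 0.8723; e^(−k_2 t) = e^(−1.70×0.3970) = 0.5092.
D = 4.110 × (0.8723 − 0.5092) + 3.06 × 0.5092 = 1.492 + 1.558 = 3.051 mg/L.
DO = C_s − D = 11.4 − 3.051 = 8.349 mg/L.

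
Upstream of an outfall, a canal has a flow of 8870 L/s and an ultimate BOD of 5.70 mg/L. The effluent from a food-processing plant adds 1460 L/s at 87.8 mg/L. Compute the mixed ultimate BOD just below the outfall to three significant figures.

17.3 mg/L

Flow-weighted mixing: C = (Q_r C_r + Q_w C_w)/(Q_r + Q_w)
= (8870×5.70 + 1460×87.8)/(8870 + 1460) = 178700/10330 = 17.30 mg/L.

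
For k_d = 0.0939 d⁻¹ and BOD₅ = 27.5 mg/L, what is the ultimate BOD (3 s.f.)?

L₀ ≈ 73.4 mg/L

BOD₅ = L₀(1 − e^(−5k_d)) ⇒ L₀ = BOD₅ / (1 − e^(−5×0.0939))
= 27.5 / (1 − 0.6253) = 27.5 / 0.3747 = 73.39 mg/L.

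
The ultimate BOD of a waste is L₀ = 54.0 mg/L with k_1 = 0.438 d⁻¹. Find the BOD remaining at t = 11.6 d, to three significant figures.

L_t = L₀ e^(−k_1 t) = 54.0 × e^(−0.438×11.6) = 54.0 × 0.006215 = 0.3356 mg/L.

L ≈ 0.336 mg/L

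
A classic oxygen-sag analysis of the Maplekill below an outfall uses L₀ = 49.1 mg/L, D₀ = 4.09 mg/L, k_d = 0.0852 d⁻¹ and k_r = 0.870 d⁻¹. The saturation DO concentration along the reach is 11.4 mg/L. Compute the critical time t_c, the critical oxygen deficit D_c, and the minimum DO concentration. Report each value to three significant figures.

t_c ≈ 1.10 d; D_c ≈ 4.38 mg/L; min DO ≈ 7.02 mg/L

t_c = [1/(k_r−k_d)] ln[(k_r/k_d)(1 − D₀(k_r−k_d)/(k_d L₀))]
= [1/(0.870−0.0852)] ln[(0.870/0.0852)(1 − 4.09×0.7848/(0.0852×49.1))]
= (1/0.7848) ln[10.21 × 0.2327] = 1.274 × ln(2.376) = 1.274 × 0.8655 = 1.103 d.
L(t_c) = L₀ e^(−k_d t_c) = 49.1 × 0.9103 = 44.70 mg/L, and at the critical point k_r D_c = k_d L, so D_c = (0.0852/0.870) × 44.70 = 4.377 mg/L.
Minimum DO = C_s − D_c = 11.4 − 4.377 = 7.023 mg/L.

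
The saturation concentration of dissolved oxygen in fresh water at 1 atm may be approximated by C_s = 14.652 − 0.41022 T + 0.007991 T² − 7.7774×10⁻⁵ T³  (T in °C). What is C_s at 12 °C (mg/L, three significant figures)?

C_s ≈ 10.7 mg/L

C_s = 14.652 − 0.41022×12 + 0.007991×12² − 7.7774×10⁻⁵×12³ = 10.75 mg/L.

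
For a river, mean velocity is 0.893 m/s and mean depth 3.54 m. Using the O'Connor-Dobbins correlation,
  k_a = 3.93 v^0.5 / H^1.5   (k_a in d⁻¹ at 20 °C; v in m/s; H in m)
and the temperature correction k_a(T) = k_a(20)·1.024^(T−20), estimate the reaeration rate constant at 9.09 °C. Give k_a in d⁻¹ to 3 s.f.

k_a(20) = 3.93 × 0.893^0.5 / 3.54^1.5 = 3.93 × 0.9450 / 6.660 = 0.5576 d⁻¹.
k_a(9.09) = 0.5576 × 1.024^(9.09−20) = 0.5576 × 0.7720 = 0.4305 d⁻¹.

k_a ≈ 0.430 d⁻¹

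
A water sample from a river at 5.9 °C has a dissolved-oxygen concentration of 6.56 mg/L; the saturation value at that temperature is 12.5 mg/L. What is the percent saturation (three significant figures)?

% saturation = C/C_s × 100 = 6.56/12.5 × 100 = 52.5 %.

52.5 % saturation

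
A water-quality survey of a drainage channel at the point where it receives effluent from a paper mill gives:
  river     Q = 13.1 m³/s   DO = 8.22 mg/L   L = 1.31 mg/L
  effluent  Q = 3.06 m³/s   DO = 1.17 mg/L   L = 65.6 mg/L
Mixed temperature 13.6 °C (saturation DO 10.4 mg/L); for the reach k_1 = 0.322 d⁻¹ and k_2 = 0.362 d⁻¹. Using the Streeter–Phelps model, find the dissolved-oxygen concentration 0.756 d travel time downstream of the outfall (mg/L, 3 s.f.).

DO ≈ 5.19 mg/L

Mixed DO = (13.1×8.22 + 3.06×1.17)/(13.1+3.06) = 111.3/16.16 = 6.885 mg/L.
Mixed L₀ = (13.1×1.31 + 3.06×65.6)/(16.16) = 217.9/16.16 = 13.48 mg/L.
Initial deficit D₀ = C_s − DO₀ = 10.4 − 6.885 = 3.515 mg/L.
D(0.756) = [0.322×13.48/(0.362−0.322)](e^(−0.322×0.756) − e^(−0.362×0.756)) + 3.515 e^(−0.362×0.756)
= 108.5 × (0.7839 − 0.7606) + 3.515 × 0.7606 = 5.208 mg/L.
DO = 10.4 − 5.208 = 5.192 mg/L.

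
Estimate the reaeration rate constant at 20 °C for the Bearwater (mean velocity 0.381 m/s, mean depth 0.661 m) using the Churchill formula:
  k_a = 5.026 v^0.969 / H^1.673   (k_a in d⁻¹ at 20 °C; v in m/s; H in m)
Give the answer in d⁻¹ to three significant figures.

k_a ≈ 3.94 d⁻¹

k_a = 5.026 × 0.381^0.969 / 0.661^1.673 = 5.026 × 0.3926 / 0.5003 = 3.944 d⁻¹.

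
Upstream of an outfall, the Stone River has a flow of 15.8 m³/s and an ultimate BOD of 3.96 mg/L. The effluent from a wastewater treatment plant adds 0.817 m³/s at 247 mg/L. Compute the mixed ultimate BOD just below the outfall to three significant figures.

Flow-weighted mixing: C = (Q_r C_r + Q_w C_w)/(Q_r + Q_w)
= (15.8×3.96 + 0.817×247)/(15.8 + 0.817) = 264.4/16.62 = 15.91 mg/L.

15.9 mg/L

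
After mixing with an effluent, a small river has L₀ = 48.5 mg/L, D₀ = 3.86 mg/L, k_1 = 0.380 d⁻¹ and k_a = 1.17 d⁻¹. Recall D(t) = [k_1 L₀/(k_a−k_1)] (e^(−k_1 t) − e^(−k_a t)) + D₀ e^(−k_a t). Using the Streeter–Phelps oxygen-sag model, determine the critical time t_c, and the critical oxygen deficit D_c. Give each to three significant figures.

At the critical point dD/dt = 0, so k_1 L₀ e^(−k_1 t) = k_a D. Substituting D(t) from the Streeter–Phelps equation and solving for t gives
t_c = ln[(k_a/k_1)(1 − D₀(k_a−k_1)/(k_1 L₀))] / (k_a−k_1).
Here k_a−k_1 = 0.7900 d⁻¹ and 1 − D₀(k_a−k_1)/(k_1 L₀) = 1 − 3.86×0.7900/(0.380×48.5) = 0.8345, so
t_c = ln(3.079 × 0.8345) / 0.7900 = 0.9437 / 0.7900 = 1.195 d.
D_c = (k_1/k_a) L₀ e^(−k_1 t_c) = (0.380/1.17) × 48.5 × e^(−0.380×1.195) = 0.3248 × 48.5 × 0.6351 = 10.00 mg/L.

t_c ≈ 1.19 d; D_c ≈ 10.0 mg/L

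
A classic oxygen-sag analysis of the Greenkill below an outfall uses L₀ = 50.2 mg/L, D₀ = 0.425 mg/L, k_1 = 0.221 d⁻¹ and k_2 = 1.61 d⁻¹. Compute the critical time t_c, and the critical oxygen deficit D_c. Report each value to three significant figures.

t_c ≈ 1.39 d; D_c ≈ 5.07 mg/L

With k_2/k_1 = 7.285 and 1 − D₀(k_2−k_1)/(k_1 L₀) = 0.9468,
t_c = ln(7.285 × 0.9468) / (1.61 − 0.221) = ln(6.897) / 1.389 = 1.931/1.389 = 1.390 d.
L(t_c) = L₀ e^(−k_1 t_c) = 50.2 × 0.7355 = 36.92 mg/L, and at the critical point k_2 D_c = k_1 L, so D_c = (0.221/1.61) × 36.92 = 5.068 mg/L.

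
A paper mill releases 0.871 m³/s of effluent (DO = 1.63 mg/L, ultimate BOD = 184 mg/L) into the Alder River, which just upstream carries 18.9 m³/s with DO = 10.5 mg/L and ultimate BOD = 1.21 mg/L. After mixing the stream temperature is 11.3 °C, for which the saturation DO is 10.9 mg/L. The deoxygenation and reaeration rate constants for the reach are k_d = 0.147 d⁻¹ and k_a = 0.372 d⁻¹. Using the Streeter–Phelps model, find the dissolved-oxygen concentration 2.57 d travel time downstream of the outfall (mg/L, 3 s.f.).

DO ≈ 8.77 mg/L

Mixed DO = (18.9×10.5 + 0.871×1.63)/(18.9+0.871) = 199.9/19.77 = 10.11 mg/L.
Mixed L₀ = (18.9×1.21 + 0.871×184)/(19.77) = 183.1/19.77 = 9.263 mg/L.
Initial deficit D₀ = C_s − DO₀ = 10.9 − 10.11 = 0.7908 mg/L.
D(2.57) = [0.147×9.263/(0.372−0.147)](e^(−0.147×2.57) − e^(−0.372×2.57)) + 0.7908 e^(−0.372×2.57)
= 6.052 × (0.6854 − 0.3844) + 0.7908 × 0.3844 = 2.125 mg/L.
DO = 10.9 − 2.125 = 8.775 mg/L.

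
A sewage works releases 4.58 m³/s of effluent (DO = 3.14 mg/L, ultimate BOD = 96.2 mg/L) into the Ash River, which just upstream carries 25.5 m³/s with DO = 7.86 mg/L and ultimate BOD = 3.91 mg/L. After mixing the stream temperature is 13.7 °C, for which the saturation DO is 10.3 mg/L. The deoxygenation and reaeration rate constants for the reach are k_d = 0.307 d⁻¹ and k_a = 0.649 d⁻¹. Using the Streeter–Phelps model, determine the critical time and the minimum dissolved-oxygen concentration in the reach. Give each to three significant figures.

t_c ≈ 1.55 d; minimum DO ≈ 5.02 mg/L

Mixed DO = (25.5×7.86 + 4.58×3.14)/(25.5+4.58) = 214.8/30.08 = 7.141 mg/L.
Mixed L₀ = (25.5×3.91 + 4.58×96.2)/(30.08) = 540.3/30.08 = 17.96 mg/L.
Initial deficit D₀ = C_s − DO₀ = 10.3 − 7.141 = 3.159 mg/L.
t_c = (1/0.3420) ln[(0.649/0.307)(1 − 3.159×0.3420/(0.307×17.96))] = 2.924 × ln(1.700) = 1.551 d.
D_c = (0.307/0.649) × 17.96 × e^(−0.307×1.551) = 0.4730 × 17.96 × 0.6211 = 5.277 mg/L.
Minimum DO = 10.3 − 5.277 = 5.023 mg/L.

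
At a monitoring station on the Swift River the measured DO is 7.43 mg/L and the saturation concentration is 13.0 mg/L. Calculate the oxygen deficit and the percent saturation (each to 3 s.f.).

D = C_s − C = 13.0 − 7.43 = 5.57 mg/L.
% saturation = 7.43/13.0 × 100 = 57.2 %.

D ≈ 5.57 mg/L; 57.2 % saturation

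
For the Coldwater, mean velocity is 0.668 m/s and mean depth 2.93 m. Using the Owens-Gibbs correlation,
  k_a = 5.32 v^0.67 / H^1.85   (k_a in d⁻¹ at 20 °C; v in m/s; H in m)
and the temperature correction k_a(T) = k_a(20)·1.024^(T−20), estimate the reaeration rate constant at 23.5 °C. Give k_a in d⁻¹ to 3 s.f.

k_a ≈ 0.604 d⁻¹

k_a(20) = 5.32 × 0.668^0.67 / 2.93^1.85 = 5.32 × 0.7631 / 7.306 = 0.5557 d⁻¹.
k_a(23.5) = 0.5557 × 1.024^(23.5−20) = 0.5557 × 1.087 = 0.6037 d⁻¹.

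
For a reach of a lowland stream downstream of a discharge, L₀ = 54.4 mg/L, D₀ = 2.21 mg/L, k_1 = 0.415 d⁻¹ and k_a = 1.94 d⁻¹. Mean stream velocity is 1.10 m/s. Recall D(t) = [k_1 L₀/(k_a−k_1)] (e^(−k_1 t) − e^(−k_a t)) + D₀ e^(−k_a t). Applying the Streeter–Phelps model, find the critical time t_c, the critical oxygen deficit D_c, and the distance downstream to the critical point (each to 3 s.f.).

With k_a/k_1 = 4.675 and 1 − D₀(k_a−k_1)/(k_1 L₀) = 0.8507,
t_c = ln(4.675 × 0.8507) / (1.94 − 0.415) = ln(3.977) / 1.525 = 1.380/1.525 = 0.9052 d.
D_c = (k_1/k_a) L₀ e^(−k_1 t_c) = (0.415/1.94) × 54.4 × e^(−0.415×0.9052) = 0.2139 × 54.4 × 0.6868 = 7.993 mg/L.
x_c = v t_c = 1.10 m/s × 0.9052 d × 86400 s/d = 86030 m ≈ 86.0 km.

t_c ≈ 0.905 d; D_c ≈ 7.99 mg/L; x_c ≈ 86.0 km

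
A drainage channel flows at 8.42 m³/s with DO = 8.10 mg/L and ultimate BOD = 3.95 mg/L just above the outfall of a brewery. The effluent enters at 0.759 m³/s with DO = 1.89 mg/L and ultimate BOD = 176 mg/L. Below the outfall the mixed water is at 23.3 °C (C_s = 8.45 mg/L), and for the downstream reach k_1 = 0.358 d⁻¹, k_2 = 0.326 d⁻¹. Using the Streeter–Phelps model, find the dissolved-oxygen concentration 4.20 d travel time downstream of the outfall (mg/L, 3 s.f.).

DO ≈ 1.73 mg/L

Mixed DO = (8.42×8.10 + 0.759×1.89)/(8.42+0.759) = 69.64/9.179 = 7.587 mg/L.
Mixed L₀ = (8.42×3.95 + 0.759×176)/(9.179) = 166.8/9.179 = 18.18 mg/L.
Initial deficit D₀ = C_s − DO₀ = 8.45 − 7.587 = 0.8635 mg/L.
D(4.20) = [0.358×18.18/(0.326−0.358)](e^(−0.358×4.20) − e^(−0.326×4.20)) + 0.8635 e^(−0.326×4.20)
= -203.4 × (0.2223 − 0.2543) + 0.8635 × 0.2543 = 6.723 mg/L.
DO = 8.45 − 6.723 = 1.727 mg/L.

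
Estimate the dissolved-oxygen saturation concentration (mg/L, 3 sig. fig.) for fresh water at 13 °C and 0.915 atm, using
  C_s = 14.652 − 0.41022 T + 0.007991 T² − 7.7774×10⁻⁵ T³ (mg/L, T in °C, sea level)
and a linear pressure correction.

C_s ≈ 9.61 mg/L

At sea level: C_s = 14.652 − 0.41022×13 + 0.007991×13² − 7.7774×10⁻⁵×13³ = 10.50 mg/L.
Pressure correction: C_s' = 10.50 × 0.915 = 9.606 mg/L.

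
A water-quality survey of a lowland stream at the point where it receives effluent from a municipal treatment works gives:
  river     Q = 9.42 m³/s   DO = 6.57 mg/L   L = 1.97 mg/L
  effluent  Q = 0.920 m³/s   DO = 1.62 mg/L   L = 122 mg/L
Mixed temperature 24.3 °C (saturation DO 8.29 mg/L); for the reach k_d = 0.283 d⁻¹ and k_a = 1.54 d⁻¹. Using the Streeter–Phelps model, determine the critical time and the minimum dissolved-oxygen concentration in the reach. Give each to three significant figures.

t_c ≈ 0.217 d; minimum DO ≈ 6.10 mg/L

Mixed DO = (9.42×6.57 + 0.920×1.62)/(9.42+0.920) = 63.38/10.34 = 6.130 mg/L.
Mixed L₀ = (9.42×1.97 + 0.920×122)/(10.34) = 130.8/10.34 = 12.65 mg/L.
Initial deficit D₀ = C_s − DO₀ = 8.29 − 6.130 = 2.160 mg/L.
t_c = (1/1.257) ln[(1.54/0.283)(1 − 2.160×1.257/(0.283×12.65))] = 0.7955 × ln(1.314) = 0.2170 d.
D_c = (0.283/1.54) × 12.65 × e^(−0.283×0.2170) = 0.1838 × 12.65 × 0.9404 = 2.186 mg/L.
Minimum DO = 8.29 − 2.186 = 6.104 mg/L.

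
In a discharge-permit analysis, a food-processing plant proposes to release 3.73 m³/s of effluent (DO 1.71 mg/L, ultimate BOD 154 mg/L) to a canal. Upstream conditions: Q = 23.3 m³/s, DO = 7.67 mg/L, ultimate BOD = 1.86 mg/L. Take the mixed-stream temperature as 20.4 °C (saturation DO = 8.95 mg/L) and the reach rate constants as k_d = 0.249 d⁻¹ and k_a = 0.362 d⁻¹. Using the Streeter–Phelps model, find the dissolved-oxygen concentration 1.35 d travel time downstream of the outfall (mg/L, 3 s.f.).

Mixed DO = (23.3×7.67 + 3.73×1.71)/(23.3+3.73) = 185.1/27.03 = 6.848 mg/L.
Mixed L₀ = (23.3×1.86 + 3.73×154)/(27.03) = 617.8/27.03 = 22.85 mg/L.
Initial deficit D₀ = C_s − DO₀ = 8.95 − 6.848 = 2.102 mg/L.
D(1.35) = [0.249×22.85/(0.362−0.249)](e^(−0.249×1.35) − e^(−0.362×1.35)) + 2.102 e^(−0.362×1.35)
= 50.36 × (0.7145 − 0.6134) + 2.102 × 0.6134 = 6.381 mg/L.
DO = 8.95 − 6.381 = 2.569 mg/L.

DO ≈ 2.57 mg/L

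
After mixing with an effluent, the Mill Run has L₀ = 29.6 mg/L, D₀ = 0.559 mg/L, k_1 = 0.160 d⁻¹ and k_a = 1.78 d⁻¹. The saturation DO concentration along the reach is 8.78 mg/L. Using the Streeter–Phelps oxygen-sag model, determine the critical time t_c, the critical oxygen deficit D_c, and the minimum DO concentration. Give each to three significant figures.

t_c = [1/(k_a−k_1)] ln[(k_a/k_1)(1 − D₀(k_a−k_1)/(k_1 L₀))]
= [1/(1.78−0.160)] ln[(1.78/0.160)(1 − 0.559×1.620/(0.160×29.6))]
= (1/1.620) ln[11.12 × 0.8088] = 0.6173 × ln(8.998) = 0.6173 × 2.197 = 1.356 d.
L(t_c) = L₀ e^(−k_1 t_c) = 29.6 × 0.8049 = 23.83 mg/L, and at the critical point k_a D_c = k_1 L, so D_c = (0.160/1.78) × 23.83 = 2.142 mg/L.
Minimum DO = C_s − D_c = 8.78 − 2.142 = 6.638 mg/L.

t_c ≈ 1.36 d; D_c ≈ 2.14 mg/L; min DO ≈ 6.64 mg/L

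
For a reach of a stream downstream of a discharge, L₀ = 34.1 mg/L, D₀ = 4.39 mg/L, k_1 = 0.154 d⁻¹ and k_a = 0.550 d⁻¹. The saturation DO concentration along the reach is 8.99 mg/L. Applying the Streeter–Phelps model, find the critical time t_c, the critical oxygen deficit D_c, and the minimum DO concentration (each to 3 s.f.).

t_c ≈ 2.20 d; D_c ≈ 6.80 mg/L; min DO ≈ 2.19 mg/L

At the critical point dD/dt = 0, so k_1 L₀ e^(−k_1 t) = k_a D. Substituting D(t) from the Streeter–Phelps equation and solving for t gives
t_c = ln[(k_a/k_1)(1 − D₀(k_a−k_1)/(k_1 L₀))] / (k_a−k_1).
Here k_a−k_1 = 0.3960 d⁻¹ and 1 − D₀(k_a−k_1)/(k_1 L₀) = 1 − 4.39×0.3960/(0.154×34.1) = 0.6690, so
t_c = ln(3.571 × 0.6690) / 0.3960 = 0.8709 / 0.3960 = 2.199 d.
D_c = (k_1/k_a) L₀ e^(−k_1 t_c) = (0.154/0.550) × 34.1 × e^(−0.154×2.199) = 0.2800 × 34.1 × 0.7127 = 6.805 mg/L.
Minimum DO = C_s − D_c = 8.99 − 6.805 = 2.185 mg/L.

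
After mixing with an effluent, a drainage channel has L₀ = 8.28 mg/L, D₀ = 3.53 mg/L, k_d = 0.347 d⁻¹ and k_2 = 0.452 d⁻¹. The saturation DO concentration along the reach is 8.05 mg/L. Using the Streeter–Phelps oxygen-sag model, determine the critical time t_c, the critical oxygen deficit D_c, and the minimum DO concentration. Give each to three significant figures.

At the critical point dD/dt = 0, so k_d L₀ e^(−k_d t) = k_2 D. Substituting D(t) from the Streeter–Phelps equation and solving for t gives
t_c = ln[(k_2/k_d)(1 − D₀(k_2−k_d)/(k_d L₀))] / (k_2−k_d).
Here k_2−k_d = 0.1050 d⁻¹ and 1 − D₀(k_2−k_d)/(k_d L₀) = 1 − 3.53×0.1050/(0.347×8.28) = 0.8710, so
t_c = ln(1.303 × 0.8710) / 0.1050 = 0.1262 / 0.1050 = 1.202 d.
L(t_c) = L₀ e^(−k_d t_c) = 8.28 × 0.6589 = 5.456 mg/L, and at the critical point k_2 D_c = k_d L, so D_c = (0.347/0.452) × 5.456 = 4.188 mg/L.
Minimum DO = C_s − D_c = 8.05 − 4.188 = 3.862 mg/L.

t_c ≈ 1.20 d; D_c ≈ 4.19 mg/L; min DO ≈ 3.86 mg/L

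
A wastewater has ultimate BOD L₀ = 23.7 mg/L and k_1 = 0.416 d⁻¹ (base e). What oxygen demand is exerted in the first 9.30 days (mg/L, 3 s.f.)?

y ≈ 23.2 mg/L

y_t = L₀(1 − e^(−k_1 t)) = 23.7 × (1 − e^(−0.416×9.30))
= 23.7 × (1 − 0.02088) = 23.7 × 0.9791 = 23.21 mg/L.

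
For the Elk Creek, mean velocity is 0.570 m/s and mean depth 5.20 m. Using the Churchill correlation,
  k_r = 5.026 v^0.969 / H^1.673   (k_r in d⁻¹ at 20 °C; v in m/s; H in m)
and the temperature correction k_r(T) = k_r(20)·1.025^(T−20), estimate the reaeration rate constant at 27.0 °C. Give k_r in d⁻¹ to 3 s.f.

k_r(20) = 5.026 × 0.570^0.969 / 5.20^1.673 = 5.026 × 0.5800 / 15.77 = 0.1848 d⁻¹.
k_r(27.0) = 0.1848 × 1.025^(27.0−20) = 0.1848 × 1.189 = 0.2197 d⁻¹.

k_r ≈ 0.220 d⁻¹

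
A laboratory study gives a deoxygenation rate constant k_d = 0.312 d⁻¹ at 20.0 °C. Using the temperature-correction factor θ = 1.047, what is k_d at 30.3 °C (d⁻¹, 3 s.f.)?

k_d ≈ 0.501 d⁻¹

k_d(T₂) = k_d(T₁) · θ^(T₂−T₁) = 0.312 × 1.047^(30.3−20.0)
= 0.312 × 1.047^10.3 = 0.312 × 1.605 = 0.5007 d⁻¹.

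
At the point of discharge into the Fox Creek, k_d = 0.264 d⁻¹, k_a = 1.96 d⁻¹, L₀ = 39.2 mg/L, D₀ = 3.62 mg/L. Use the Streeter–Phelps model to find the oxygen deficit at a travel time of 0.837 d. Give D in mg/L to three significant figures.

D ≈ 4.41 mg/L

k_d L₀/(k_a−k_d) = 0.264×39.2/(1.96−0.264) = 10.35/1.696 = 6.102 mg/L.
e^(−k_d t) = e^(−0.264×0.8370) = 0.8017; e^(−k_a t) = e^(−1.96×0.8370) = 0.1939.
D = 6.102 × (0.8017 − 0.1939) + 3.62 × 0.1939 = 3.709 + 0.7018 = 4.411 mg/L.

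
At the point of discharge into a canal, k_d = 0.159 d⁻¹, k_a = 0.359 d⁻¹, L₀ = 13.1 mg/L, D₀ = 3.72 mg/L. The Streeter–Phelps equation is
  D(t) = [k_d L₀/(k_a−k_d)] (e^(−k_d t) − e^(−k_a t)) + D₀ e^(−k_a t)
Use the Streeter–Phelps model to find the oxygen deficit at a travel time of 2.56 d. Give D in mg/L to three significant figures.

k_d L₀/(k_a−k_d) = 0.159×13.1/(0.359−0.159) = 2.083/0.2000 = 10.41 mg/L.
e^(−k_d t) = e^(−0.159×2.560) = 0.6656; e^(−k_a t) = e^(−0.359×2.560) = 0.3989.
D = 10.41 × (0.6656 − 0.3989) + 3.72 × 0.3989 = 2.778 + 1.484 = 4.262 mg/L.

D ≈ 4.26 mg/L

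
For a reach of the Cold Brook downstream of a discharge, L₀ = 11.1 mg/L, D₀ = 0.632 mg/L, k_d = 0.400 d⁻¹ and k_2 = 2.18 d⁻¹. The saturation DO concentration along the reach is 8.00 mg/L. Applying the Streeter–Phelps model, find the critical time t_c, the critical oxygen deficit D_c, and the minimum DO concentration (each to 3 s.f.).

t_c ≈ 0.788 d; D_c ≈ 1.49 mg/L; min DO ≈ 6.51 mg/L

t_c = [1/(k_2−k_d)] ln[(k_2/k_d)(1 − D₀(k_2−k_d)/(k_d L₀))]
= [1/(2.18−0.400)] ln[(2.18/0.400)(1 − 0.632×1.780/(0.400×11.1))]
= (1/1.780) ln[5.450 × 0.7466] = 0.5618 × ln(4.069) = 0.5618 × 1.403 = 0.7884 d.
L(t_c) = L₀ e^(−k_d t_c) = 11.1 × 0.7295 = 8.098 mg/L, and at the critical point k_2 D_c = k_d L, so D_c = (0.400/2.18) × 8.098 = 1.486 mg/L.
Minimum DO = C_s − D_c = 8.00 − 1.486 = 6.514 mg/L.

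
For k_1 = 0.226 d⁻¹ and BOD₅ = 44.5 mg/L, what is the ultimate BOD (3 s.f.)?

BOD₅ = L₀(1 − e^(−5k_1)) ⇒ L₀ = BOD₅ / (1 − e^(−5×0.226))
= 44.5 / (1 − 0.3230) = 44.5 / 0.6770 = 65.73 mg/L.

L₀ ≈ 65.7 mg/L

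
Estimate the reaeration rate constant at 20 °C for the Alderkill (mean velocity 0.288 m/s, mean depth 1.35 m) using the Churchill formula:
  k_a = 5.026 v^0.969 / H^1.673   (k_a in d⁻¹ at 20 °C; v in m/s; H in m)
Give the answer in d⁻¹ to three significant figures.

k_a ≈ 0.911 d⁻¹

k_a = 5.026 × 0.288^0.969 / 1.35^1.673 = 5.026 × 0.2993 / 1.652 = 0.9106 d⁻¹.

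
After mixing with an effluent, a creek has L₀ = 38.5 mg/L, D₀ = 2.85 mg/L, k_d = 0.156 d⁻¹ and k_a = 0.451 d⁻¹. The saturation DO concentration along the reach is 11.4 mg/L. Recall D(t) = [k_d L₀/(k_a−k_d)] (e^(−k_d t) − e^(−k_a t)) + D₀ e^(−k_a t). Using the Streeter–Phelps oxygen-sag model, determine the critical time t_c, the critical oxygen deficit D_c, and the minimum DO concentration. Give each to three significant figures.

At the critical point dD/dt = 0, so k_d L₀ e^(−k_d t) = k_a D. Substituting D(t) from the Streeter–Phelps equation and solving for t gives
t_c = ln[(k_a/k_d)(1 − D₀(k_a−k_d)/(k_d L₀))] / (k_a−k_d).
Here k_a−k_d = 0.2950 d⁻¹ and 1 − D₀(k_a−k_d)/(k_d L₀) = 1 − 2.85×0.2950/(0.156×38.5) = 0.8600, so
t_c = ln(2.891 × 0.8600) / 0.2950 = 0.9108 / 0.2950 = 3.087 d.
D_c = (k_d/k_a) L₀ e^(−k_d t_c) = (0.156/0.451) × 38.5 × e^(−0.156×3.087) = 0.3459 × 38.5 × 0.6178 = 8.227 mg/L.
Minimum DO = C_s − D_c = 11.4 − 8.227 = 3.173 mg/L.

t_c ≈ 3.09 d; D_c ≈ 8.23 mg/L; min DO ≈ 3.17 mg/L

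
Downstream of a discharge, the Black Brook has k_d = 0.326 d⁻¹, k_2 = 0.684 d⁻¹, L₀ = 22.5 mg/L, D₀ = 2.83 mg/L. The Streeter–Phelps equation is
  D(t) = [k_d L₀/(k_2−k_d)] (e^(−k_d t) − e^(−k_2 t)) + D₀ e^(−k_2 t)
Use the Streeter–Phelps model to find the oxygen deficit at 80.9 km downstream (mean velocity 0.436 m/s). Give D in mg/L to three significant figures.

D ≈ 6.11 mg/L

Travel time t = x/v = 80.9 km / (0.436 m/s) = 80900 m / 0.436 m/s = 185600 s = 2.148 d.
k_d L₀/(k_2−k_d) = 0.326×22.5/(0.684−0.326) = 7.335/0.3580 = 20.49 mg/L.
e^(−k_d t) = e^(−0.326×2.148) = 0.4965; e^(−k_2 t) = e^(−0.684×2.148) = 0.2302.
D = 20.49 × (0.4965 − 0.2302) + 2.83 × 0.2302 = 5.457 + 0.6514 = 6.109 mg/L.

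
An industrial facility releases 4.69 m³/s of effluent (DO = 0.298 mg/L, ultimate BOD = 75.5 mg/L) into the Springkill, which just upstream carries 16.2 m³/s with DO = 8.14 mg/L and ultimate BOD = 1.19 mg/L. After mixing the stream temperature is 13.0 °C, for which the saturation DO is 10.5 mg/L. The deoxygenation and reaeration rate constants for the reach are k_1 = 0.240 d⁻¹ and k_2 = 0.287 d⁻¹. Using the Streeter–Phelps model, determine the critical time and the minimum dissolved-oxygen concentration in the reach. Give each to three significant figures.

t_c ≈ 2.82 d; minimum DO ≈ 2.91 mg/L

Mixed DO = (16.2×8.14 + 4.69×0.298)/(16.2+4.69) = 133.3/20.89 = 6.379 mg/L.
Mixed L₀ = (16.2×1.19 + 4.69×75.5)/(20.89) = 373.4/20.89 = 17.87 mg/L.
Initial deficit D₀ = C_s − DO₀ = 10.5 − 6.379 = 4.121 mg/L.
t_c = (1/0.04700) ln[(0.287/0.240)(1 − 4.121×0.04700/(0.240×17.87))] = 21.28 × ln(1.142) = 2.822 d.
D_c = (0.240/0.287) × 17.87 × e^(−0.240×2.822) = 0.8362 × 17.87 × 0.5080 = 7.592 mg/L.
Minimum DO = 10.5 − 7.592 = 2.908 mg/L.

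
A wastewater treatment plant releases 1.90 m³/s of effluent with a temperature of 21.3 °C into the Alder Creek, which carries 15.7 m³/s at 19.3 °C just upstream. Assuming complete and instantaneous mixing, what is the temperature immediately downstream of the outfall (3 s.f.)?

19.5 °C

Flow-weighted mixing: C = (Q_r C_r + Q_w C_w)/(Q_r + Q_w)
= (15.7×19.3 + 1.90×21.3)/(15.7 + 1.90) = 343.5/17.60 = 19.52 °C.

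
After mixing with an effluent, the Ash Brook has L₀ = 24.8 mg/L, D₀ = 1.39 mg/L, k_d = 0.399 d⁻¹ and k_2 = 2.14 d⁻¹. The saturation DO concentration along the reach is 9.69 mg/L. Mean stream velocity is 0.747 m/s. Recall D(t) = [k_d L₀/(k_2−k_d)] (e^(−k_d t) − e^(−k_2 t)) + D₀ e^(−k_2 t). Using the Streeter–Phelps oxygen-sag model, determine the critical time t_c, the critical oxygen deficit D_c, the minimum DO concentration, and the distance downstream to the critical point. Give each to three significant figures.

With k_2/k_d = 5.363 and 1 − D₀(k_2−k_d)/(k_d L₀) = 0.7554,
t_c = ln(5.363 × 0.7554) / (2.14 − 0.399) = ln(4.052) / 1.741 = 1.399/1.741 = 0.8036 d.
L(t_c) = L₀ e^(−k_d t_c) = 24.8 × 0.7257 = 18.00 mg/L, and at the critical point k_2 D_c = k_d L, so D_c = (0.399/2.14) × 18.00 = 3.355 mg/L.
Minimum DO = C_s − D_c = 9.69 − 3.355 = 6.335 mg/L.
x_c = v t_c = 0.747 m/s × 0.8036 d × 86400 s/d = 51870 m ≈ 51.9 km.

t_c ≈ 0.804 d; D_c ≈ 3.36 mg/L; min DO ≈ 6.33 mg/L; x_c ≈ 51.9 km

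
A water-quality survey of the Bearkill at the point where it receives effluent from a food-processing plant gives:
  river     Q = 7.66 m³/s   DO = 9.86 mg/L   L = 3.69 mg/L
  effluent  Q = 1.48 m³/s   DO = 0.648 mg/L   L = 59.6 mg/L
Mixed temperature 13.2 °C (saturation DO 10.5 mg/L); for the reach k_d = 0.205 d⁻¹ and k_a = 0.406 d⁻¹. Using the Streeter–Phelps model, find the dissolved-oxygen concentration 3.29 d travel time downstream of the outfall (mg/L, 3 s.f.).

Mixed DO = (7.66×9.86 + 1.48×0.648)/(7.66+1.48) = 76.49/9.140 = 8.368 mg/L.
Mixed L₀ = (7.66×3.69 + 1.48×59.6)/(9.140) = 116.5/9.140 = 12.74 mg/L.
Initial deficit D₀ = C_s − DO₀ = 10.5 − 8.368 = 2.132 mg/L.
D(3.29) = [0.205×12.74/(0.406−0.205)](e^(−0.205×3.29) − e^(−0.406×3.29)) + 2.132 e^(−0.406×3.29)
= 13.00 × (0.5094 − 0.2630) + 2.132 × 0.2630 = 3.764 mg/L.
DO = 10.5 − 3.764 = 6.736 mg/L.

DO ≈ 6.74 mg/L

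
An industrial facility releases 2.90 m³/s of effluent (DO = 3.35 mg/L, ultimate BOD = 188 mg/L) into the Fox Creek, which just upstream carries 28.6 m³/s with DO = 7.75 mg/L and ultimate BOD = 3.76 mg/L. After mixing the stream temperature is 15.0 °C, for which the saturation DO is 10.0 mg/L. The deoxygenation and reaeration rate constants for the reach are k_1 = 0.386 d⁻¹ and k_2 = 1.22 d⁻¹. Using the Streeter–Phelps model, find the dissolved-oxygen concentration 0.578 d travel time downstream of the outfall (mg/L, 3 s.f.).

DO ≈ 5.75 mg/L

Mixed DO = (28.6×7.75 + 2.90×3.35)/(28.6+2.90) = 231.4/31.50 = 7.345 mg/L.
Mixed L₀ = (28.6×3.76 + 2.90×188)/(31.50) = 652.7/31.50 = 20.72 mg/L.
Initial deficit D₀ = C_s − DO₀ = 10.0 − 7.345 = 2.655 mg/L.
D(0.578) = [0.386×20.72/(1.22−0.386)](e^(−0.386×0.578) − e^(−1.22×0.578)) + 2.655 e^(−1.22×0.578)
= 9.591 × (0.8000 − 0.4940) + 2.655 × 0.4940 = 4.246 mg/L.
DO = 10.0 − 4.246 = 5.754 mg/L.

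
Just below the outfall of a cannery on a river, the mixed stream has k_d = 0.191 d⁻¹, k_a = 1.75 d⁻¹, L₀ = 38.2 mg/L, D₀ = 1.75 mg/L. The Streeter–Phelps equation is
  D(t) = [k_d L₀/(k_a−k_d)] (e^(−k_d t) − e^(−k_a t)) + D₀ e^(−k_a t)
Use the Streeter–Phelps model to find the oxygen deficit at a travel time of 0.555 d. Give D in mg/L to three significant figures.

D ≈ 3.10 mg/L

k_d L₀/(k_a−k_d) = 0.191×38.2/(1.75−0.191) = 7.296/1.559 = 4.680 mg/L.
e^(−k_d t) = e^(−0.191×0.5550) = 0.8994; e^(−k_a t) = e^(−1.75×0.5550) = 0.3786.
D = 4.680 × (0.8994 − 0.3786) + 1.75 × 0.3786 = 2.437 + 0.6626 = 3.100 mg/L.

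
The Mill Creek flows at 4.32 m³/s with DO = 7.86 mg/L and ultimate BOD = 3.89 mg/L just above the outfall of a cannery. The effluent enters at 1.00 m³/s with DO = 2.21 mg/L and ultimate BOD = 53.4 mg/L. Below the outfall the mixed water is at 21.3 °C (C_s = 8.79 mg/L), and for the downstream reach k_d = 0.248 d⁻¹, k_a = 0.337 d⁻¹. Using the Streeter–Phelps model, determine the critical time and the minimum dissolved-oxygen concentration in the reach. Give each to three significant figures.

Mixed DO = (4.32×7.86 + 1.00×2.21)/(4.32+1.00) = 36.17/5.320 = 6.798 mg/L.
Mixed L₀ = (4.32×3.89 + 1.00×53.4)/(5.320) = 70.20/5.320 = 13.20 mg/L.
Initial deficit D₀ = C_s − DO₀ = 8.79 − 6.798 = 1.992 mg/L.
t_c = (1/0.08900) ln[(0.337/0.248)(1 − 1.992×0.08900/(0.248×13.20))] = 11.24 × ln(1.285) = 2.820 d.
D_c = (0.248/0.337) × 13.20 × e^(−0.248×2.820) = 0.7359 × 13.20 × 0.4969 = 4.826 mg/L.
Minimum DO = 8.79 − 4.826 = 3.964 mg/L.

t_c ≈ 2.82 d; minimum DO ≈ 3.96 mg/L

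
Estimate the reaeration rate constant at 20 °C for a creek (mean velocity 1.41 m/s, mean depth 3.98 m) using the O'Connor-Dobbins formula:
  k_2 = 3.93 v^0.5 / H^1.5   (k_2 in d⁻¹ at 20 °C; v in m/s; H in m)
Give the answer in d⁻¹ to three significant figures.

k_2 ≈ 0.588 d⁻¹

k_2 = 3.93 × 1.41^0.5 / 3.98^1.5 = 3.93 × 1.187 / 7.940 = 0.5877 d⁻¹.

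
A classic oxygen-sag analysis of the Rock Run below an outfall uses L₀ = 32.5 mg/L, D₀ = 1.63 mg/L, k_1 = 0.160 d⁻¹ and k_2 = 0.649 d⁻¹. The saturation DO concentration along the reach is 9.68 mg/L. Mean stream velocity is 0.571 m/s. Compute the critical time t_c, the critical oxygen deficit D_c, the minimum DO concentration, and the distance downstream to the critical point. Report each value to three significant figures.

At the critical point dD/dt = 0, so k_1 L₀ e^(−k_1 t) = k_2 D. Substituting D(t) from the Streeter–Phelps equation and solving for t gives
t_c = ln[(k_2/k_1)(1 − D₀(k_2−k_1)/(k_1 L₀))] / (k_2−k_1).
Here k_2−k_1 = 0.4890 d⁻¹ and 1 − D₀(k_2−k_1)/(k_1 L₀) = 1 − 1.63×0.4890/(0.160×32.5) = 0.8467, so
t_c = ln(4.056 × 0.8467) / 0.4890 = 1.234 / 0.4890 = 2.523 d.
D_c = (k_1/k_2) L₀ e^(−k_1 t_c) = (0.160/0.649) × 32.5 × e^(−0.160×2.523) = 0.2465 × 32.5 × 0.6678 = 5.351 mg/L.
Minimum DO = C_s − D_c = 9.68 − 5.351 = 4.329 mg/L.
x_c = v t_c = 0.571 m/s × 2.523 d × 86400 s/d = 124500 m ≈ 124 km.

t_c ≈ 2.52 d; D_c ≈ 5.35 mg/L; min DO ≈ 4.33 mg/L; x_c ≈ 124 km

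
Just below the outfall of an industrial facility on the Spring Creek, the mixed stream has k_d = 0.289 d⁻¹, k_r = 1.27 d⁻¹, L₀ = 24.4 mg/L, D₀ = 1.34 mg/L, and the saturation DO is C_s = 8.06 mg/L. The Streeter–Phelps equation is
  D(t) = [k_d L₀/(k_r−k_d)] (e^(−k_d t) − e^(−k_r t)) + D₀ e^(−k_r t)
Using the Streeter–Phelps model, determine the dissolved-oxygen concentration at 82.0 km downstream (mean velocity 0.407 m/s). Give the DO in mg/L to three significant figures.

DO ≈ 4.70 mg/L

Travel time t = x/v = 82.0 km / (0.407 m/s) = 82000 m / 0.407 m/s = 201500 s = 2.332 d.
k_d L₀/(k_r−k_d) = 0.289×24.4/(1.27−0.289) = 7.052/0.9810 = 7.188 mg/L.
e^(−k_d t) = e^(−0.289×2.332) = 0.5097; e^(−k_r t) = e^(−1.27×2.332) = 0.05174.
D = 7.188 × (0.5097 − 0.05174) + 1.34 × 0.05174 = 3.292 + 0.06933 = 3.361 mg/L.
DO = C_s − D = 8.06 − 3.361 = 4.699 mg/L.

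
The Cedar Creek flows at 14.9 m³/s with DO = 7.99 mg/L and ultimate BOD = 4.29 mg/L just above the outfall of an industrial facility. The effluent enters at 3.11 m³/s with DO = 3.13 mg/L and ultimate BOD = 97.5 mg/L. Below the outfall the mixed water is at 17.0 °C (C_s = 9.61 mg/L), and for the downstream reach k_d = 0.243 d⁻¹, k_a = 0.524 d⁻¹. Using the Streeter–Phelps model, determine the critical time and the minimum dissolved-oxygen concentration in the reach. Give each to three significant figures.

Mixed DO = (14.9×7.99 + 3.11×3.13)/(14.9+3.11) = 128.8/18.01 = 7.151 mg/L.
Mixed L₀ = (14.9×4.29 + 3.11×97.5)/(18.01) = 367.1/18.01 = 20.39 mg/L.
Initial deficit D₀ = C_s − DO₀ = 9.61 − 7.151 = 2.459 mg/L.
t_c = (1/0.2810) ln[(0.524/0.243)(1 − 2.459×0.2810/(0.243×20.39))] = 3.559 × ln(1.856) = 2.200 d.
D_c = (0.243/0.524) × 20.39 × e^(−0.243×2.200) = 0.4637 × 20.39 × 0.5859 = 5.539 mg/L.
Minimum DO = 9.61 − 5.539 = 4.071 mg/L.

t_c ≈ 2.20 d; minimum DO ≈ 4.07 mg/L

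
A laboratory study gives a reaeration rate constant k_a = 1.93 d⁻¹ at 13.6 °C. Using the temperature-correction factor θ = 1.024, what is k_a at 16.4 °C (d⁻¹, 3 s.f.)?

k_a(T₂) = k_a(T₁) · θ^(T₂−T₁) = 1.93 × 1.024^(16.4−13.6)
= 1.93 × 1.024^2.80 = 1.93 × 1.069 = 2.063 d⁻¹.

k_a ≈ 2.06 d⁻¹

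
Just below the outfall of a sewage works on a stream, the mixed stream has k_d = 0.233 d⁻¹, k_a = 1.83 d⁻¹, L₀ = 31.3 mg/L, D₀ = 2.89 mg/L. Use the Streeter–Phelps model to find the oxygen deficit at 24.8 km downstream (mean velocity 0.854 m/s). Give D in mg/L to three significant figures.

D ≈ 3.32 mg/L

Travel time t = x/v = 24.8 km / (0.854 m/s) = 24800 m / 0.854 m/s = 29040 s = 0.3361 d.
k_d L₀/(k_a−k_d) = 0.233×31.3/(1.83−0.233) = 7.293/1.597 = 4.567 mg/L.
e^(−k_d t) = e^(−0.233×0.3361) = 0.9247; e^(−k_a t) = e^(−1.83×0.3361) = 0.5406.
D = 4.567 × (0.9247 − 0.5406) + 2.89 × 0.5406 = 1.754 + 1.562 = 3.316 mg/L.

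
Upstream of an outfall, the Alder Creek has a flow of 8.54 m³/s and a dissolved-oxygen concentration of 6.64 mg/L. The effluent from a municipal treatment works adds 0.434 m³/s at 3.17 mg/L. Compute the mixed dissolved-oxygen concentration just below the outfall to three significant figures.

6.47 mg/L

Flow-weighted mixing: C = (Q_r C_r + Q_w C_w)/(Q_r + Q_w)
= (8.54×6.64 + 0.434×3.17)/(8.54 + 0.434) = 58.08/8.974 = 6.472 mg/L.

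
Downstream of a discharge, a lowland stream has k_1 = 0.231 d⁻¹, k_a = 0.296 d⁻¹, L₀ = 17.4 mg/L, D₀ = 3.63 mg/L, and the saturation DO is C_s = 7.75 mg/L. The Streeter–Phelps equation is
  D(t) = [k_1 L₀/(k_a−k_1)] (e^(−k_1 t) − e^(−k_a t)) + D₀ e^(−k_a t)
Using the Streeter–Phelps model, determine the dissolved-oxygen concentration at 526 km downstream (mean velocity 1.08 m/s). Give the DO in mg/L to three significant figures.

Travel time t = x/v = 526 km / (1.08 m/s) = 526000 m / 1.08 m/s = 487000 s = 5.637 d.
k_1 L₀/(k_a−k_1) = 0.231×17.4/(0.296−0.231) = 4.019/0.06500 = 61.84 mg/L.
e^(−k_1 t) = e^(−0.231×5.637) = 0.2719; e^(−k_a t) = e^(−0.296×5.637) = 0.1885.
D = 61.84 × (0.2719 − 0.1885) + 3.63 × 0.1885 = 5.159 + 0.6843 = 5.843 mg/L.
DO = C_s − D = 7.75 − 5.843 = 1.907 mg/L.

DO ≈ 1.91 mg/L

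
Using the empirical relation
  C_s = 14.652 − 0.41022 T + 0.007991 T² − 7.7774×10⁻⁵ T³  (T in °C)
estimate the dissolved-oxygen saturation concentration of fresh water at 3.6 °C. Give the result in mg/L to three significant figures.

C_s ≈ 13.3 mg/L

C_s = 14.652 − 0.41022×3.6 + 0.007991×3.6² − 7.7774×10⁻⁵×3.6³ = 13.28 mg/L.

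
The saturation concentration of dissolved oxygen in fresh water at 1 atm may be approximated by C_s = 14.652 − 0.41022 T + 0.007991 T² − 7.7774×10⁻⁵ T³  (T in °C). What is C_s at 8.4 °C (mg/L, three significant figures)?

C_s ≈ 11.7 mg/L

C_s = 14.652 − 0.41022×8.4 + 0.007991×8.4² − 7.7774×10⁻⁵×8.4³ = 11.72 mg/L.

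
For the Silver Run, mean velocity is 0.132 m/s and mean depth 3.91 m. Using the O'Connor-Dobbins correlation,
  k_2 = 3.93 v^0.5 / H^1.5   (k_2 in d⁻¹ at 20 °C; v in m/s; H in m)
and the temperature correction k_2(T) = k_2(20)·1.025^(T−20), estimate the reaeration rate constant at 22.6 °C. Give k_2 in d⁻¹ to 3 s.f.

k_2 ≈ 0.197 d⁻¹

k_2(20) = 3.93 × 0.132^0.5 / 3.91^1.5 = 3.93 × 0.3633 / 7.732 = 0.1847 d⁻¹.
k_2(22.6) = 0.1847 × 1.025^(22.6−20) = 0.1847 × 1.066 = 0.1969 d⁻¹.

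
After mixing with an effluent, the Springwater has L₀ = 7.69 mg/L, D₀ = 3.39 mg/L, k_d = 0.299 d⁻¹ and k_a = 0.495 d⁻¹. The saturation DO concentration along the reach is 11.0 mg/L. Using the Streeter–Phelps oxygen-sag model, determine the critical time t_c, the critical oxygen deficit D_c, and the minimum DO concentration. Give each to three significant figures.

t_c ≈ 0.832 d; D_c ≈ 3.62 mg/L; min DO ≈ 7.38 mg/L

t_c = [1/(k_a−k_d)] ln[(k_a/k_d)(1 − D₀(k_a−k_d)/(k_d L₀))]
= [1/(0.495−0.299)] ln[(0.495/0.299)(1 − 3.39×0.1960/(0.299×7.69))]
= (1/0.1960) ln[1.656 × 0.7110] = 5.102 × ln(1.177) = 5.102 × 0.1631 = 0.8320 d.
D_c = (k_d/k_a) L₀ e^(−k_d t_c) = (0.299/0.495) × 7.69 × e^(−0.299×0.8320) = 0.6040 × 7.69 × 0.7798 = 3.622 mg/L.
Minimum DO = C_s − D_c = 11.0 − 3.622 = 7.378 mg/L.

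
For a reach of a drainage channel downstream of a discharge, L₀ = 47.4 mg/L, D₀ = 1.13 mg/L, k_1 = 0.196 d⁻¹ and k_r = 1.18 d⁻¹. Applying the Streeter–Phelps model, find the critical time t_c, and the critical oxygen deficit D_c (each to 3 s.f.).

t_c ≈ 1.69 d; D_c ≈ 5.65 mg/L

t_c = [1/(k_r−k_1)] ln[(k_r/k_1)(1 − D₀(k_r−k_1)/(k_1 L₀))]
= [1/(1.18−0.196)] ln[(1.18/0.196)(1 − 1.13×0.9840/(0.196×47.4))]
= (1/0.9840) ln[6.020 × 0.8803] = 1.016 × ln(5.300) = 1.016 × 1.668 = 1.695 d.
L(t_c) = L₀ e^(−k_1 t_c) = 47.4 × 0.7174 = 34.00 mg/L, and at the critical point k_r D_c = k_1 L, so D_c = (0.196/1.18) × 34.00 = 5.648 mg/L.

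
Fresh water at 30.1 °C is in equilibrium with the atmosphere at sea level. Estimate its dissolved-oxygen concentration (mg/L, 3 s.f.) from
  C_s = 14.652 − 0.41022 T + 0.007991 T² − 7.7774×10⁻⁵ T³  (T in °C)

C_s = 14.652 − 0.41022×30.1 + 0.007991×30.1² − 7.7774×10⁻⁵×30.1³ = 7.423 mg/L.

C_s ≈ 7.42 mg/L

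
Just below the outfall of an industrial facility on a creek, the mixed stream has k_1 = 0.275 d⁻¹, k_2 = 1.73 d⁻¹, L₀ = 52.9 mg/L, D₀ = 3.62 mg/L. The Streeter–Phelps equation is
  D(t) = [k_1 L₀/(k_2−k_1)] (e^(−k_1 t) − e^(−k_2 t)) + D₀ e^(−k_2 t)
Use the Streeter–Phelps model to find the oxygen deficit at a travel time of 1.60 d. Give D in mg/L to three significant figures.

D ≈ 6.04 mg/L

k_1 L₀/(k_2−k_1) = 0.275×52.9/(1.73−0.275) = 14.55/1.455 = 9.998 mg/L.
e^(−k_1 t) = e^(−0.275×1.600) = 0.6440; e^(−k_2 t) = e^(−1.73×1.600) = 0.06279.
D = 9.998 × (0.6440 − 0.06279) + 3.62 × 0.06279 = 5.811 + 0.2273 = 6.039 mg/L.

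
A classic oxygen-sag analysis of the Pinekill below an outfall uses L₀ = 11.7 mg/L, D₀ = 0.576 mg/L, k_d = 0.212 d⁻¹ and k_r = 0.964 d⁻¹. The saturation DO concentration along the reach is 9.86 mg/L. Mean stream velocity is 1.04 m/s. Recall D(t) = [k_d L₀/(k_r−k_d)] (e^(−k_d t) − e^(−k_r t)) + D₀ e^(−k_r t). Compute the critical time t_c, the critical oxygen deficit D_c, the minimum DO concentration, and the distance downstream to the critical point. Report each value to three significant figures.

t_c ≈ 1.76 d; D_c ≈ 1.77 mg/L; min DO ≈ 8.09 mg/L; x_c ≈ 158 km

At the critical point dD/dt = 0, so k_d L₀ e^(−k_d t) = k_r D. Substituting D(t) from the Streeter–Phelps equation and solving for t gives
t_c = ln[(k_r/k_d)(1 − D₀(k_r−k_d)/(k_d L₀))] / (k_r−k_d).
Here k_r−k_d = 0.7520 d⁻¹ and 1 − D₀(k_r−k_d)/(k_d L₀) = 1 − 0.576×0.7520/(0.212×11.7) = 0.8254, so
t_c = ln(4.547 × 0.8254) / 0.7520 = 1.323 / 0.7520 = 1.759 d.
D_c = (k_d/k_r) L₀ e^(−k_d t_c) = (0.212/0.964) × 11.7 × e^(−0.212×1.759) = 0.2199 × 11.7 × 0.6888 = 1.772 mg/L.
Minimum DO = C_s − D_c = 9.86 − 1.772 = 8.088 mg/L.
x_c = v t_c = 1.04 m/s × 1.759 d × 86400 s/d = 158000 m ≈ 158 km.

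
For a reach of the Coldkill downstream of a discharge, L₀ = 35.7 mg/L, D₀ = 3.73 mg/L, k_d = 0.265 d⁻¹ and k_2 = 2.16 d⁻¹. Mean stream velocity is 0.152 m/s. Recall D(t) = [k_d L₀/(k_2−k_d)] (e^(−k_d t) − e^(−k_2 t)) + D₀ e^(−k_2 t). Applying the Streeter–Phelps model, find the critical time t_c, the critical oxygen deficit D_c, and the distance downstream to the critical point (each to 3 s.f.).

t_c ≈ 0.382 d; D_c ≈ 3.96 mg/L; x_c ≈ 5.01 km

t_c = [1/(k_2−k_d)] ln[(k_2/k_d)(1 − D₀(k_2−k_d)/(k_d L₀))]
= [1/(2.16−0.265)] ln[(2.16/0.265)(1 − 3.73×1.895/(0.265×35.7))]
= (1/1.895) ln[8.151 × 0.2529] = 0.5277 × ln(2.061) = 0.5277 × 0.7232 = 0.3816 d.
L(t_c) = L₀ e^(−k_d t_c) = 35.7 × 0.9038 = 32.27 mg/L, and at the critical point k_2 D_c = k_d L, so D_c = (0.265/2.16) × 32.27 = 3.959 mg/L.
x_c = v t_c = 0.152 m/s × 0.3816 d × 86400 s/d = 5012 m ≈ 5.01 km.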